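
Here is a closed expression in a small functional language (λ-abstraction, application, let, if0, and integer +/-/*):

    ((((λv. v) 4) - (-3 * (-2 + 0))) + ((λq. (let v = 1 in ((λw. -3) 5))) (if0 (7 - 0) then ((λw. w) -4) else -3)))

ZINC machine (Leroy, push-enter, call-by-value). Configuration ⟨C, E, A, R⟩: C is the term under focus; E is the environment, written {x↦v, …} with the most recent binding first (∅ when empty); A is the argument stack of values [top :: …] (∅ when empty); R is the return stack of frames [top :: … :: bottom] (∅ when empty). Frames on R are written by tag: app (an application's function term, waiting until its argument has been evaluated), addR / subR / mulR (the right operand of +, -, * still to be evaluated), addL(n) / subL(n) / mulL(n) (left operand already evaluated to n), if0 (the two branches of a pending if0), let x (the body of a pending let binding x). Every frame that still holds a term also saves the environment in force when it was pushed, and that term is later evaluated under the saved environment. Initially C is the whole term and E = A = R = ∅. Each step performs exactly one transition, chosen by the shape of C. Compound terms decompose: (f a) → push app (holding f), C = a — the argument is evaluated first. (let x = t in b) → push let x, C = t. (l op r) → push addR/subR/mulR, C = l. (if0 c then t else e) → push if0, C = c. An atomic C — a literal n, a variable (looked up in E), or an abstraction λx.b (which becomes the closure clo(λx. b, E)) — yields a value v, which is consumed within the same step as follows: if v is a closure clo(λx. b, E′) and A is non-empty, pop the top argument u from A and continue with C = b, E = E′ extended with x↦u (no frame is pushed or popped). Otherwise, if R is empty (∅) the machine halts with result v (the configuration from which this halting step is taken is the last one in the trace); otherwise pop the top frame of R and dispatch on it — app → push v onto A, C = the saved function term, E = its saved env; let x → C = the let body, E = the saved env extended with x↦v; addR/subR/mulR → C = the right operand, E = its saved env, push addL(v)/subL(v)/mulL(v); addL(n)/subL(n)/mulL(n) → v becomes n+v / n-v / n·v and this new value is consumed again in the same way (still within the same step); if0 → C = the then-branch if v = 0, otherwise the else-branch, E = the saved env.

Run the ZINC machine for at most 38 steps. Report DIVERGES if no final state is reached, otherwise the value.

t=0: ⟨C=((((λv. v) 4) - (-3 * (-2 + 0))) + ((λq. (let v = 1 in ((λw. -3) 5))) (if0 (7 - 0) then ((λw. w) -4) else -3))); E=∅; A=∅; R=∅⟩
t=1: ⟨C=(((λv. v) 4) - (-3 * (-2 + 0))); E=∅; A=∅; R=[addR]⟩
t=2: ⟨C=((λv. v) 4); E=∅; A=∅; R=[subR :: addR]⟩
t=3: ⟨C=4; E=∅; A=∅; R=[app :: subR :: addR]⟩
t=4: ⟨C=(λv. v); E=∅; A=[4]; R=[subR :: addR]⟩
t=5: ⟨C=v; E={v↦4}; A=∅; R=[subR :: addR]⟩
t=6: ⟨C=(-3 * (-2 + 0)); E=∅; A=∅; R=[subL(4) :: addR]⟩
t=7: ⟨C=-3; E=∅; A=∅; R=[mulR :: subL(4) :: addR]⟩
t=8: ⟨C=(-2 + 0); E=∅; A=∅; R=[mulL(-3) :: subL(4) :: addR]⟩
t=9: ⟨C=-2; E=∅; A=∅; R=[addR :: mulL(-3) :: subL(4) :: addR]⟩
t=10: ⟨C=0; E=∅; A=∅; R=[addL(-2) :: mulL(-3) :: subL(4) :: addR]⟩
t=11: ⟨C=((λq. (let v = 1 in ((λw. -3) 5))) (if0 (7 - 0) then ((λw. w) -4) else -3)); E=∅; A=∅; R=[addL(-2)]⟩
t=12: ⟨C=(if0 (7 - 0) then ((λw. w) -4) else -3); E=∅; A=∅; R=[app :: addL(-2)]⟩
t=13: ⟨C=(7 - 0); E=∅; A=∅; R=[if0 :: app :: addL(-2)]⟩
t=14: ⟨C=7; E=∅; A=∅; R=[subR :: if0 :: app :: addL(-2)]⟩
t=15: ⟨C=0; E=∅; A=∅; R=[subL(7) :: if0 :: app :: addL(-2)]⟩
t=16: ⟨C=-3; E=∅; A=∅; R=[app :: addL(-2)]⟩
t=17: ⟨C=(λq. (let v = 1 in ((λw. -3) 5))); E=∅; A=[-3]; R=[addL(-2)]⟩
t=18: ⟨C=(let v = 1 in ((λw. -3) 5)); E={q↦-3}; A=∅; R=[addL(-2)]⟩
t=19: ⟨C=1; E={q↦-3}; A=∅; R=[let v :: addL(-2)]⟩
t=20: ⟨C=((λw. -3) 5); E={v↦1, q↦-3}; A=∅; R=[addL(-2)]⟩
t=21: ⟨C=5; E={v↦1, q↦-3}; A=∅; R=[app :: addL(-2)]⟩
t=22: ⟨C=(λw. -3); E={v↦1, q↦-3}; A=[5]; R=[addL(-2)]⟩
t=23: ⟨C=-3; E={w↦5, v↦1, q↦-3}; A=∅; R=[addL(-2)]⟩
→ final value -5

Answer: -5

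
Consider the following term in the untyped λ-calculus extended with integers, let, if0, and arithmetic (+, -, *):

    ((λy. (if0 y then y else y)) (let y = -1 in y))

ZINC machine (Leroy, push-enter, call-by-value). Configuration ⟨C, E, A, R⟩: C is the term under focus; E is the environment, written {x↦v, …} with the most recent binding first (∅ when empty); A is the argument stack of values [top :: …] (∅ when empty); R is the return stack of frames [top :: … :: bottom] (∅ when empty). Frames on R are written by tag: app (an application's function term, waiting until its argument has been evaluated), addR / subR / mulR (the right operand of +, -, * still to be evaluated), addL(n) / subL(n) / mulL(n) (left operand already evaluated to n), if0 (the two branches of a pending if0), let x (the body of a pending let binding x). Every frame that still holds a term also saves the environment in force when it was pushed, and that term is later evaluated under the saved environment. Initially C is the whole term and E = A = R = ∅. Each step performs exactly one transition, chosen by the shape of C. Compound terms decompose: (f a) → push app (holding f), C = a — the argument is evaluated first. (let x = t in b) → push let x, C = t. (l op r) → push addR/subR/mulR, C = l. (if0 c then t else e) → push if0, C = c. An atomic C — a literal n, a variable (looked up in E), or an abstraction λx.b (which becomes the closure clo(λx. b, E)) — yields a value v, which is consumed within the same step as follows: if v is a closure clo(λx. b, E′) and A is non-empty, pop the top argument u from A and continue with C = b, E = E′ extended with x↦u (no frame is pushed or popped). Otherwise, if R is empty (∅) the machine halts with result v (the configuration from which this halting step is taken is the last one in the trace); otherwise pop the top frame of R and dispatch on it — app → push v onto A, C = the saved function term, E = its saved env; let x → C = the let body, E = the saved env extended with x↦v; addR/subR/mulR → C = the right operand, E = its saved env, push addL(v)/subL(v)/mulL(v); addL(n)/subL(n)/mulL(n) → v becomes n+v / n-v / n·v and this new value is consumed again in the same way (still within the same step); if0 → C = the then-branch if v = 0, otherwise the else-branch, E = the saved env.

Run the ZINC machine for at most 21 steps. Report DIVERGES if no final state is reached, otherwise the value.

step 0: <C=((λy. (if0 y then y else y)) (let y = -1 in y)), E=∅, A=∅, R=∅>
step 1: <C=(let y = -1 in y), E=∅, A=∅, R=[app]>
step 2: <C=-1, E=∅, A=∅, R=[let y :: app]>
step 3: <C=y, E={y↦-1}, A=∅, R=[app]>
step 4: <C=(λy. (if0 y then y else y)), E=∅, A=[-1], R=∅>
step 5: <C=(if0 y then y else y), E={y↦-1}, A=∅, R=∅>
step 6: <C=y, E={y↦-1}, A=∅, R=[if0]>
step 7: <C=y, E={y↦-1}, A=∅, R=∅>
→ final value -1

Answer: -1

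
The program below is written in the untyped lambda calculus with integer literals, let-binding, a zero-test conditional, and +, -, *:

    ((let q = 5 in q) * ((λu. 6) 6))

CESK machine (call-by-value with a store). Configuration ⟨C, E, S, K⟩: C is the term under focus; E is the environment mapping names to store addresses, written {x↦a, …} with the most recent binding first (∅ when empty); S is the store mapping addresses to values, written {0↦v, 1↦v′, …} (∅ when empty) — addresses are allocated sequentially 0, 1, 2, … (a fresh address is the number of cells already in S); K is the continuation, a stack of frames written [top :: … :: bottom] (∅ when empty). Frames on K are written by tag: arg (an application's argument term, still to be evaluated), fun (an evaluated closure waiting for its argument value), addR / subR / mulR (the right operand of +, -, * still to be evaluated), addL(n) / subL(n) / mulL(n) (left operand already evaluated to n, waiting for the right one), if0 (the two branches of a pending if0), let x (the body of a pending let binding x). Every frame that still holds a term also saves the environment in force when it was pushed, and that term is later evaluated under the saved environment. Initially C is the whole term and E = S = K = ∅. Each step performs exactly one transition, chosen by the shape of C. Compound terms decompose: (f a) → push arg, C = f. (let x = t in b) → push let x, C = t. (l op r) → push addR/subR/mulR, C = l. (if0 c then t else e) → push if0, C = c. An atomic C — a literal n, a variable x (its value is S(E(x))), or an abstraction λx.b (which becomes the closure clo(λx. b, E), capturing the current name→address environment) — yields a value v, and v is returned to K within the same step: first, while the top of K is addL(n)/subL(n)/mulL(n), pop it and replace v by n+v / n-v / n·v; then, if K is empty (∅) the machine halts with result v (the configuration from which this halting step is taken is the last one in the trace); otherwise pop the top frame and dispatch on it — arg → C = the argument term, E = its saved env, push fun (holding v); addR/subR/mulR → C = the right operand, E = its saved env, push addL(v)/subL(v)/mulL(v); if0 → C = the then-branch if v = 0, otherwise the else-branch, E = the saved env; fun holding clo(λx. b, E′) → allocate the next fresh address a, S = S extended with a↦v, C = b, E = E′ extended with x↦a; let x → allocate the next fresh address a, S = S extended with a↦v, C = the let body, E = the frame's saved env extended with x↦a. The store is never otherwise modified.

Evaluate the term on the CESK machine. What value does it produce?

step 0: <C=((let q = 5 in q) * ((λu. 6) 6)), E=∅, S=∅, K=∅>
step 1: <C=(let q = 5 in q), E=∅, S=∅, K=[mulR]>
step 2: <C=5, E=∅, S=∅, K=[let q :: mulR]>
step 3: <C=q, E={q↦0}, S={0↦5}, K=[mulR]>
step 4: <C=((λu. 6) 6), E=∅, S={0↦5}, K=[mulL(5)]>
step 5: <C=(λu. 6), E=∅, S={0↦5}, K=[arg :: mulL(5)]>
step 6: <C=6, E=∅, S={0↦5}, K=[fun :: mulL(5)]>
step 7: <C=6, E={u↦1}, S={0↦5, 1↦6}, K=[mulL(5)]>
→ final value 30

Answer: 30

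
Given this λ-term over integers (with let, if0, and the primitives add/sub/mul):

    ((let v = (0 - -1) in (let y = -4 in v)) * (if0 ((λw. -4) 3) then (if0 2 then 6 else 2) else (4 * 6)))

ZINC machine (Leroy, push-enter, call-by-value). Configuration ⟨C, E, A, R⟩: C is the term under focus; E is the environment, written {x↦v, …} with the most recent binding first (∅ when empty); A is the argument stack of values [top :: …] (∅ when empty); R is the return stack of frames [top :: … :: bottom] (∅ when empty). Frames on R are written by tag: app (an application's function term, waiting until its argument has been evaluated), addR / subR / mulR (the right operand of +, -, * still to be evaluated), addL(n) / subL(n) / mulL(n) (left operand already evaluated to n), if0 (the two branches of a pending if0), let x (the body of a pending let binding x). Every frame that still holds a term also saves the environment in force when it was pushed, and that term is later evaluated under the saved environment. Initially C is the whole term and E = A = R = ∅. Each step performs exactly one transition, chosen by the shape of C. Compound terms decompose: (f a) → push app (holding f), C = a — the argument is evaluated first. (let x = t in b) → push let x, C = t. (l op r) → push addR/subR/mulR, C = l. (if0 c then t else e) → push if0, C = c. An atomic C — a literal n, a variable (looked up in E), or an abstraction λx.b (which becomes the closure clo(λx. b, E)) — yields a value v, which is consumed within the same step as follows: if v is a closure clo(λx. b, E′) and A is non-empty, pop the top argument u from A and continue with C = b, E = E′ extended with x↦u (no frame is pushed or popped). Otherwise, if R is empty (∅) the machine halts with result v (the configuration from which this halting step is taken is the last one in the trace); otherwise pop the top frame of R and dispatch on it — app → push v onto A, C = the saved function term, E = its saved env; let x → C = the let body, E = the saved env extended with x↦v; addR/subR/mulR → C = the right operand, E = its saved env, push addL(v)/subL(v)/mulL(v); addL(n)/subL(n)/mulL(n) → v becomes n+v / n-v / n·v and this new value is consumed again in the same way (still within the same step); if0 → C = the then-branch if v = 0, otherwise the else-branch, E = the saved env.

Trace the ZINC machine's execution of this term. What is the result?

Answer: 24

Machine steps:
[0] <C=((let v = (0 - -1) in (let y = -4 in v)) * (if0 ((λw. -4) 3) then (if0 2 then 6 else 2) else (4 * 6))), E=∅, A=∅, R=∅>
[1] <C=(let v = (0 - -1) in (let y = -4 in v)), E=∅, A=∅, R=[mulR]>
[2] <C=(0 - -1), E=∅, A=∅, R=[let v :: mulR]>
[3] <C=0, E=∅, A=∅, R=[subR :: let v :: mulR]>
[4] <C=-1, E=∅, A=∅, R=[subL(0) :: let v :: mulR]>
[5] <C=(let y = -4 in v), E={v↦1}, A=∅, R=[mulR]>
[6] <C=-4, E={v↦1}, A=∅, R=[let y :: mulR]>
[7] <C=v, E={y↦-4, v↦1}, A=∅, R=[mulR]>
[8] <C=(if0 ((λw. -4) 3) then (if0 2 then 6 else 2) else (4 * 6)), E=∅, A=∅, R=[mulL(1)]>
[9] <C=((λw. -4) 3), E=∅, A=∅, R=[if0 :: mulL(1)]>
[10] <C=3, E=∅, A=∅, R=[app :: if0 :: mulL(1)]>
[11] <C=(λw. -4), E=∅, A=[3], R=[if0 :: mulL(1)]>
[12] <C=-4, E={w↦3}, A=∅, R=[if0 :: mulL(1)]>
[13] <C=(4 * 6), E=∅, A=∅, R=[mulL(1)]>
[14] <C=4, E=∅, A=∅, R=[mulR :: mulL(1)]>
[15] <C=6, E=∅, A=∅, R=[mulL(4) :: mulL(1)]>
→ final value 24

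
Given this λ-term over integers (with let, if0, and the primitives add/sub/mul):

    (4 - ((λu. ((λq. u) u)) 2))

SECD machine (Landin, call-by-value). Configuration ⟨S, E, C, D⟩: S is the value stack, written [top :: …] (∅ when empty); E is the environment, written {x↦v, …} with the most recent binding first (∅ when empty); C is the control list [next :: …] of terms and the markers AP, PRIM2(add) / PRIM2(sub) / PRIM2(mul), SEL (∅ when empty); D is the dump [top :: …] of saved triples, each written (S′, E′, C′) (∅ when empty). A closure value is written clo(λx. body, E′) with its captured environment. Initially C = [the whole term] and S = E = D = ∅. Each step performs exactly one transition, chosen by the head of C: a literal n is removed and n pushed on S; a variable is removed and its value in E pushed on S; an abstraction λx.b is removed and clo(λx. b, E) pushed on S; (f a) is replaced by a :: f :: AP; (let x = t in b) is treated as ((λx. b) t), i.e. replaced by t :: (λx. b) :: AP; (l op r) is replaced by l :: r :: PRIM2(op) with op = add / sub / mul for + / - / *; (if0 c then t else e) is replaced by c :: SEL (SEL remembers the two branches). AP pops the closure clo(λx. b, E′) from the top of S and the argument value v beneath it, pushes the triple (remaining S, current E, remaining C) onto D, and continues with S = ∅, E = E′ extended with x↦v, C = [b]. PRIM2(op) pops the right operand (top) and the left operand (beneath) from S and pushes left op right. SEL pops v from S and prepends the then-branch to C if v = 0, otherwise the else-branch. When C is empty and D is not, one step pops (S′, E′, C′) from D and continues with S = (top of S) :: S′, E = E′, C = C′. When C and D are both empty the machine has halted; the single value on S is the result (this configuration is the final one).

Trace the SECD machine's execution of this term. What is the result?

Answer: 2

Machine steps:
0. [S=∅ | E=∅ | C=[(4 - ((λu. ((λq. u) u)) 2))] | D=∅]
1. [S=∅ | E=∅ | C=[4 :: ((λu. ((λq. u) u)) 2) :: PRIM2(sub)] | D=∅]
2. [S=[4] | E=∅ | C=[((λu. ((λq. u) u)) 2) :: PRIM2(sub)] | D=∅]
3. [S=[4] | E=∅ | C=[2 :: (λu. ((λq. u) u)) :: AP :: PRIM2(sub)] | D=∅]
4. [S=[2 :: 4] | E=∅ | C=[(λu. ((λq. u) u)) :: AP :: PRIM2(sub)] | D=∅]
5. [S=[clo(λu. ((λq. u) u), ∅) :: 2 :: 4] | E=∅ | C=[AP :: PRIM2(sub)] | D=∅]
6. [S=∅ | E={u↦2} | C=[((λq. u) u)] | D=[([4], ∅, [PRIM2(sub)])]]
7. [S=∅ | E={u↦2} | C=[u :: (λq. u) :: AP] | D=[([4], ∅, [PRIM2(sub)])]]
8. [S=[2] | E={u↦2} | C=[(λq. u) :: AP] | D=[([4], ∅, [PRIM2(sub)])]]
9. [S=[clo(λq. u, {u↦2}) :: 2] | E={u↦2} | C=[AP] | D=[([4], ∅, [PRIM2(sub)])]]
10. [S=∅ | E={q↦2, u↦2} | C=[u] | D=[(∅, {u↦2}, ∅) :: ([4], ∅, [PRIM2(sub)])]]
11. [S=[2] | E={q↦2, u↦2} | C=∅ | D=[(∅, {u↦2}, ∅) :: ([4], ∅, [PRIM2(sub)])]]
12. [S=[2] | E={u↦2} | C=∅ | D=[([4], ∅, [PRIM2(sub)])]]
13. [S=[2 :: 4] | E=∅ | C=[PRIM2(sub)] | D=∅]
14. [S=[2] | E=∅ | C=∅ | D=∅]
→ final value 2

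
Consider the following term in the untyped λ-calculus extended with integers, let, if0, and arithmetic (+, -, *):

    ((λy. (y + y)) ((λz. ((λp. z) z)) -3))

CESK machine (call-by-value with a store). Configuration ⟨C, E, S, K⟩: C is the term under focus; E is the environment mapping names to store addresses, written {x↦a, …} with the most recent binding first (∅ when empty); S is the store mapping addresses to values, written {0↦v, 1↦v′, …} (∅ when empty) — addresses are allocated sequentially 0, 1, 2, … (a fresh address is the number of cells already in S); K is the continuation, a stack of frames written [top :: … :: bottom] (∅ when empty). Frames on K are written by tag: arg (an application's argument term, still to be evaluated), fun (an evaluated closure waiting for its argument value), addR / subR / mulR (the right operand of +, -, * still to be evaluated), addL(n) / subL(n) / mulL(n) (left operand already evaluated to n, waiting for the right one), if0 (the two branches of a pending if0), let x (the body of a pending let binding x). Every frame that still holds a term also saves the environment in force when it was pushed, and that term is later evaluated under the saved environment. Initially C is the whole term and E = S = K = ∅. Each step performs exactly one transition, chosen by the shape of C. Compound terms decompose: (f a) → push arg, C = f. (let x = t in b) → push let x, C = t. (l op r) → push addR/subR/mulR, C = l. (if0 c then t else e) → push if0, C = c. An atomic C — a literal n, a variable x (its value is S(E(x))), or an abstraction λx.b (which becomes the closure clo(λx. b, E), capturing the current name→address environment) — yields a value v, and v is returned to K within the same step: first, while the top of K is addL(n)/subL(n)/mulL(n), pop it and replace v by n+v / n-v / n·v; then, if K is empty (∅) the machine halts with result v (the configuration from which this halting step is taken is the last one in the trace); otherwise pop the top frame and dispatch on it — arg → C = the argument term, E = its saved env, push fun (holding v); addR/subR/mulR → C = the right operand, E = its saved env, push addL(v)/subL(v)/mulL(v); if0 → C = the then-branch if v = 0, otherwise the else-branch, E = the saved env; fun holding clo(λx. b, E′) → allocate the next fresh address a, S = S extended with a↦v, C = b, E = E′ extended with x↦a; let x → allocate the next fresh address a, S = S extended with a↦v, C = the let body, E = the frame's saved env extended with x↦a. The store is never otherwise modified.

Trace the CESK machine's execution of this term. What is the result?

Answer: -6

Execution trace:
step 0: [C=((λy. (y + y)) ((λz. ((λp. z) z)) -3)) | E=∅ | S=∅ | K=∅]
step 1: [C=(λy. (y + y)) | E=∅ | S=∅ | K=[arg]]
step 2: [C=((λz. ((λp. z) z)) -3) | E=∅ | S=∅ | K=[fun]]
step 3: [C=(λz. ((λp. z) z)) | E=∅ | S=∅ | K=[arg :: fun]]
step 4: [C=-3 | E=∅ | S=∅ | K=[fun :: fun]]
step 5: [C=((λp. z) z) | E={z↦0} | S={0↦-3} | K=[fun]]
step 6: [C=(λp. z) | E={z↦0} | S={0↦-3} | K=[arg :: fun]]
step 7: [C=z | E={z↦0} | S={0↦-3} | K=[fun :: fun]]
step 8: [C=z | E={p↦1, z↦0} | S={0↦-3, 1↦-3} | K=[fun]]
step 9: [C=(y + y) | E={y↦2} | S={0↦-3, 1↦-3, 2↦-3} | K=∅]
step 10: [C=y | E={y↦2} | S={0↦-3, 1↦-3, 2↦-3} | K=[addR]]
step 11: [C=y | E={y↦2} | S={0↦-3, 1↦-3, 2↦-3} | K=[addL(-3)]]
→ final value -6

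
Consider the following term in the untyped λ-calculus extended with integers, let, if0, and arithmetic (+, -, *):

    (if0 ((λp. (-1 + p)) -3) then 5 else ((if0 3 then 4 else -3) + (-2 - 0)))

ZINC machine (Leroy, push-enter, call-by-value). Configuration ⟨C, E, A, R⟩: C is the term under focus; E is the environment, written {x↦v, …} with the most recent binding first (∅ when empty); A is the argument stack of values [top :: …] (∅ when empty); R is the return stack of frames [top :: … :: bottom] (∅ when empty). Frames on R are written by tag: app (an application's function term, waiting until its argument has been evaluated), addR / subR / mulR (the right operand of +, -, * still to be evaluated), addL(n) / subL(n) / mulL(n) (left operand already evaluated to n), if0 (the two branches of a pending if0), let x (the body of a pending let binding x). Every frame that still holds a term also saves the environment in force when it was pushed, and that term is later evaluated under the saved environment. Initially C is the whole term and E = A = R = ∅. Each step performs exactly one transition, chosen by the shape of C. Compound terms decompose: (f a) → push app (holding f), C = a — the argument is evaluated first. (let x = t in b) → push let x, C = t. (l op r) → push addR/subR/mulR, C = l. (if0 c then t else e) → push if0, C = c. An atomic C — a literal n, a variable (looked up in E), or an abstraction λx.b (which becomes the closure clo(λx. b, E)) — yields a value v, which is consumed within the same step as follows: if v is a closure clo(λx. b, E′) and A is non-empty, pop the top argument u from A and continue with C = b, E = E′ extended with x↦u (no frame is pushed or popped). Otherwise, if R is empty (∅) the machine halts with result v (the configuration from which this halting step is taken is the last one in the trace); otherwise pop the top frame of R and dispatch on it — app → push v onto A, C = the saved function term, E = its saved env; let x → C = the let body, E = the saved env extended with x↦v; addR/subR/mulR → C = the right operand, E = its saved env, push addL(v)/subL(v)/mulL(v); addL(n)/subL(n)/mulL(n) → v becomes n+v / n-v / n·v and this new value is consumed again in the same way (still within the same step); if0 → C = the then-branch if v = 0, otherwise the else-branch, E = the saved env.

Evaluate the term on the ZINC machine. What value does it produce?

Answer: -5

Machine steps:
step 0: ⟨C=(if0 ((λp. (-1 + p)) -3) then 5 else ((if0 3 then 4 else -3) + (-2 - 0))); E=∅; A=∅; R=∅⟩
step 1: ⟨C=((λp. (-1 + p)) -3); E=∅; A=∅; R=[if0]⟩
step 2: ⟨C=-3; E=∅; A=∅; R=[app :: if0]⟩
step 3: ⟨C=(λp. (-1 + p)); E=∅; A=[-3]; R=[if0]⟩
step 4: ⟨C=(-1 + p); E={p↦-3}; A=∅; R=[if0]⟩
step 5: ⟨C=-1; E={p↦-3}; A=∅; R=[addR :: if0]⟩
step 6: ⟨C=p; E={p↦-3}; A=∅; R=[addL(-1) :: if0]⟩
step 7: ⟨C=((if0 3 then 4 else -3) + (-2 - 0)); E=∅; A=∅; R=∅⟩
step 8: ⟨C=(if0 3 then 4 else -3); E=∅; A=∅; R=[addR]⟩
step 9: ⟨C=3; E=∅; A=∅; R=[if0 :: addR]⟩
step 10: ⟨C=-3; E=∅; A=∅; R=[addR]⟩
step 11: ⟨C=(-2 - 0); E=∅; A=∅; R=[addL(-3)]⟩
step 12: ⟨C=-2; E=∅; A=∅; R=[subR :: addL(-3)]⟩
step 13: ⟨C=0; E=∅; A=∅; R=[subL(-2) :: addL(-3)]⟩
→ final value -5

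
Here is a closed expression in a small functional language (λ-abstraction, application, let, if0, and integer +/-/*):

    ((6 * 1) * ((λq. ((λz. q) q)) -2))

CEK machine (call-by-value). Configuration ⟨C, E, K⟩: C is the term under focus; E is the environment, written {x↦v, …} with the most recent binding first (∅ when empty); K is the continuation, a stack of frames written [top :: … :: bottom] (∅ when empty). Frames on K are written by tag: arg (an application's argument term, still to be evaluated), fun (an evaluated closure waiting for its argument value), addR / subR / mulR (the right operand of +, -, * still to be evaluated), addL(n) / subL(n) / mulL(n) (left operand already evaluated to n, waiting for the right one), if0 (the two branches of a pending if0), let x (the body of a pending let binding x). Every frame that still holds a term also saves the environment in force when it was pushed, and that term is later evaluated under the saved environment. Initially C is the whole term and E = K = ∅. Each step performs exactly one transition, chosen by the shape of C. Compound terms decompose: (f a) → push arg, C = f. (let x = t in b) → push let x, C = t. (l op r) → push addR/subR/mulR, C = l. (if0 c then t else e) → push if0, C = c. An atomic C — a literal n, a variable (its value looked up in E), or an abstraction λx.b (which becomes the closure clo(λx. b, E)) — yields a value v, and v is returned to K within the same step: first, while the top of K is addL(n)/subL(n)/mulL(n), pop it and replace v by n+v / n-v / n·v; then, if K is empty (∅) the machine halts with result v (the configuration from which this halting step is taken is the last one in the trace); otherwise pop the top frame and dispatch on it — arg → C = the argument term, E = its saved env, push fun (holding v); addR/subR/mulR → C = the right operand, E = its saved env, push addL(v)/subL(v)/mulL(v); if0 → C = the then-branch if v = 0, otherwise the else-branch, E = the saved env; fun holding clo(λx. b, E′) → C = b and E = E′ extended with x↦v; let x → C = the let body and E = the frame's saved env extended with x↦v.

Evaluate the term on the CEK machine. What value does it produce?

step 0: [C=((6 * 1) * ((λq. ((λz. q) q)) -2)) | E=∅ | K=∅]
step 1: [C=(6 * 1) | E=∅ | K=[mulR]]
step 2: [C=6 | E=∅ | K=[mulR :: mulR]]
step 3: [C=1 | E=∅ | K=[mulL(6) :: mulR]]
step 4: [C=((λq. ((λz. q) q)) -2) | E=∅ | K=[mulL(6)]]
step 5: [C=(λq. ((λz. q) q)) | E=∅ | K=[arg :: mulL(6)]]
step 6: [C=-2 | E=∅ | K=[fun :: mulL(6)]]
step 7: [C=((λz. q) q) | E={q↦-2} | K=[mulL(6)]]
step 8: [C=(λz. q) | E={q↦-2} | K=[arg :: mulL(6)]]
step 9: [C=q | E={q↦-2} | K=[fun :: mulL(6)]]
step 10: [C=q | E={z↦-2, q↦-2} | K=[mulL(6)]]
→ final value -12

Answer: -12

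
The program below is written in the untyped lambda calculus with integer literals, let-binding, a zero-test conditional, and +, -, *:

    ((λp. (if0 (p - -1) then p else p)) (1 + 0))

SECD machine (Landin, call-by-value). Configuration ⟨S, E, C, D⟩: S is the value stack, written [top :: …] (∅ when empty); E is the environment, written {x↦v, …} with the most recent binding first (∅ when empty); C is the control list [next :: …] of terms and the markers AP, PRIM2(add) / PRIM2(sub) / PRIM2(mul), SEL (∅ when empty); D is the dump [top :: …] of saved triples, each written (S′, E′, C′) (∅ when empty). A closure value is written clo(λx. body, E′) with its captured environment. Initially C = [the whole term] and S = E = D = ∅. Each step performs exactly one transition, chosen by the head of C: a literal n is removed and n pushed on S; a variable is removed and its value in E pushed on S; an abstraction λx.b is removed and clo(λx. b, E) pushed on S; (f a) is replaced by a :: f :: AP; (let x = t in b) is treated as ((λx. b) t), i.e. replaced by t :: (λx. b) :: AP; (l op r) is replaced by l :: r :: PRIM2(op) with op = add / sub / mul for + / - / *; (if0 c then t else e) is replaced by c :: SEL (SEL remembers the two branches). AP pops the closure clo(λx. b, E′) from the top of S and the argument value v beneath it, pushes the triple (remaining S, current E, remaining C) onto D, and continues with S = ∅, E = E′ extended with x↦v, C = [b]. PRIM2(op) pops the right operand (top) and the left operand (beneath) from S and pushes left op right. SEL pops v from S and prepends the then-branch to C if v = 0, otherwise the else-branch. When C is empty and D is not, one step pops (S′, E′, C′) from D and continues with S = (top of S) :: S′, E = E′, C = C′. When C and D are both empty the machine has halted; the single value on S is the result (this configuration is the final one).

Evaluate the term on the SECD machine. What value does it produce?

Answer: 1

Execution trace:
t=0: ⟨S=∅; E=∅; C=[((λp. (if0 (p - -1) then p else p)) (1 + 0))]; D=∅⟩
t=1: ⟨S=∅; E=∅; C=[(1 + 0) :: (λp. (if0 (p - -1) then p else p)) :: AP]; D=∅⟩
t=2: ⟨S=∅; E=∅; C=[1 :: 0 :: PRIM2(add) :: (λp. (if0 (p - -1) then p else p)) :: AP]; D=∅⟩
t=3: ⟨S=[1]; E=∅; C=[0 :: PRIM2(add) :: (λp. (if0 (p - -1) then p else p)) :: AP]; D=∅⟩
t=4: ⟨S=[0 :: 1]; E=∅; C=[PRIM2(add) :: (λp. (if0 (p - -1) then p else p)) :: AP]; D=∅⟩
t=5: ⟨S=[1]; E=∅; C=[(λp. (if0 (p - -1) then p else p)) :: AP]; D=∅⟩
t=6: ⟨S=[clo(λp. (if0 (p - -1) then p else p), ∅) :: 1]; E=∅; C=[AP]; D=∅⟩
t=7: ⟨S=∅; E={p↦1}; C=[(if0 (p - -1) then p else p)]; D=[(∅, ∅, ∅)]⟩
t=8: ⟨S=∅; E={p↦1}; C=[(p - -1) :: SEL]; D=[(∅, ∅, ∅)]⟩
t=9: ⟨S=∅; E={p↦1}; C=[p :: -1 :: PRIM2(sub) :: SEL]; D=[(∅, ∅, ∅)]⟩
t=10: ⟨S=[1]; E={p↦1}; C=[-1 :: PRIM2(sub) :: SEL]; D=[(∅, ∅, ∅)]⟩
t=11: ⟨S=[-1 :: 1]; E={p↦1}; C=[PRIM2(sub) :: SEL]; D=[(∅, ∅, ∅)]⟩
t=12: ⟨S=[2]; E={p↦1}; C=[SEL]; D=[(∅, ∅, ∅)]⟩
t=13: ⟨S=∅; E={p↦1}; C=[p]; D=[(∅, ∅, ∅)]⟩
t=14: ⟨S=[1]; E={p↦1}; C=∅; D=[(∅, ∅, ∅)]⟩
t=15: ⟨S=[1]; E=∅; C=∅; D=∅⟩
→ final value 1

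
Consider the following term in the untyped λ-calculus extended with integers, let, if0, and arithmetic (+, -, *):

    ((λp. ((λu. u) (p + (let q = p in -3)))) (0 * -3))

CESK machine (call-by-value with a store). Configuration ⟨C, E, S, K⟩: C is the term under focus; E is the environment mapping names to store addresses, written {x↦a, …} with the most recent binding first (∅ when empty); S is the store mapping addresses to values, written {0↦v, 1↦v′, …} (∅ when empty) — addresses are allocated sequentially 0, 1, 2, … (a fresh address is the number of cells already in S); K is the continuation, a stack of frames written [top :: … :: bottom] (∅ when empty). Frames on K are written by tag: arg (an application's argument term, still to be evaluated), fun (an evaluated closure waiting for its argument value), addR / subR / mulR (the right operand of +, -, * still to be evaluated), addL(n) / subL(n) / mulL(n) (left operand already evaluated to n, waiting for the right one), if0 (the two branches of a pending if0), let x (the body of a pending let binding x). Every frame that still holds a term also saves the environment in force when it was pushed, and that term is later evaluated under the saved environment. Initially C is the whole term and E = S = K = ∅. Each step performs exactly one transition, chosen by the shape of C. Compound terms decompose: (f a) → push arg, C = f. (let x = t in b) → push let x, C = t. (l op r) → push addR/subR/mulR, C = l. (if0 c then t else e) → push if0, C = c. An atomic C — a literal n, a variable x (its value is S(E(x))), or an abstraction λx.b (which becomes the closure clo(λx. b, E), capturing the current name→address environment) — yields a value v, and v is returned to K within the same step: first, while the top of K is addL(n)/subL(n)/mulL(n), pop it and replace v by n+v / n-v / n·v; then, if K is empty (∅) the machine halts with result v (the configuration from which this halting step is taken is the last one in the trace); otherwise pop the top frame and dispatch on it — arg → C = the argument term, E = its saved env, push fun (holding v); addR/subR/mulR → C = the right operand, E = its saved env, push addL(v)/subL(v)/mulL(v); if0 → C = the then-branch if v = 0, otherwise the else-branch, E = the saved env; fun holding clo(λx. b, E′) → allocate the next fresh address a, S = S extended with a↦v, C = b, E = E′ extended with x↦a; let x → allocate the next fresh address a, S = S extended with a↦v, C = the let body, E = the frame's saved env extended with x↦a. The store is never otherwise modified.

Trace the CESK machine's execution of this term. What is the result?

0. <C=((λp. ((λu. u) (p + (let q = p in -3)))) (0 * -3)), E=∅, S=∅, K=∅>
1. <C=(λp. ((λu. u) (p + (let q = p in -3)))), E=∅, S=∅, K=[arg]>
2. <C=(0 * -3), E=∅, S=∅, K=[fun]>
3. <C=0, E=∅, S=∅, K=[mulR :: fun]>
4. <C=-3, E=∅, S=∅, K=[mulL(0) :: fun]>
5. <C=((λu. u) (p + (let q = p in -3))), E={p↦0}, S={0↦0}, K=∅>
6. <C=(λu. u), E={p↦0}, S={0↦0}, K=[arg]>
7. <C=(p + (let q = p in -3)), E={p↦0}, S={0↦0}, K=[fun]>
8. <C=p, E={p↦0}, S={0↦0}, K=[addR :: fun]>
9. <C=(let q = p in -3), E={p↦0}, S={0↦0}, K=[addL(0) :: fun]>
10. <C=p, E={p↦0}, S={0↦0}, K=[let q :: addL(0) :: fun]>
11. <C=-3, E={q↦1, p↦0}, S={0↦0, 1↦0}, K=[addL(0) :: fun]>
12. <C=u, E={u↦2, p↦0}, S={0↦0, 1↦0, 2↦-3}, K=∅>
→ final value -3

Answer: -3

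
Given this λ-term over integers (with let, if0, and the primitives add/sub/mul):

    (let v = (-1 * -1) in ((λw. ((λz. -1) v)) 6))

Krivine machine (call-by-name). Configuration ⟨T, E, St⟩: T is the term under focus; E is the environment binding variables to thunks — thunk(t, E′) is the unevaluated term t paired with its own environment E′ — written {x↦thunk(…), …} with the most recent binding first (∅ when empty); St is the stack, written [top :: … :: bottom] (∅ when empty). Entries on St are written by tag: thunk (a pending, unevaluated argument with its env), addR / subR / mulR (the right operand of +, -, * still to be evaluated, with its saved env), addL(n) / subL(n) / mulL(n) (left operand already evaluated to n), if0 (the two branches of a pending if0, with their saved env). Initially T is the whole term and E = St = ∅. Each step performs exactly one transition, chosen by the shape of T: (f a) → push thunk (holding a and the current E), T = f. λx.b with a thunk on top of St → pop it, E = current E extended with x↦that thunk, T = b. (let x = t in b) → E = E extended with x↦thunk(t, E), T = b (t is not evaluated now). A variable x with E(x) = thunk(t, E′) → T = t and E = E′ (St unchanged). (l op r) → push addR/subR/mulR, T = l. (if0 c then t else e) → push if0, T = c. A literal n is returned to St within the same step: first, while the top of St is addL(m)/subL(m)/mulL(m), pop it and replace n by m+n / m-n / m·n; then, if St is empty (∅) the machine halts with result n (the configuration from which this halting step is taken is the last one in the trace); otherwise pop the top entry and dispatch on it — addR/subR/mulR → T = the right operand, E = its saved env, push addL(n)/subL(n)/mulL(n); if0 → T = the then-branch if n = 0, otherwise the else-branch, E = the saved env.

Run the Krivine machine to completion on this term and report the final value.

Answer: -1

Machine steps:
[0] <T=(let v = (-1 * -1) in ((λw. ((λz. -1) v)) 6)), E=∅, St=∅>
[1] <T=((λw. ((λz. -1) v)) 6), E={v↦thunk((-1 * -1), ∅)}, St=∅>
[2] <T=(λw. ((λz. -1) v)), E={v↦thunk((-1 * -1), ∅)}, St=[thunk]>
[3] <T=((λz. -1) v), E={w↦thunk(6, {v↦thunk((-1 * -1), ∅)}), v↦thunk((-1 * -1), ∅)}, St=∅>
[4] <T=(λz. -1), E={w↦thunk(6, {v↦thunk((-1 * -1), ∅)}), v↦thunk((-1 * -1), ∅)}, St=[thunk]>
[5] <T=-1, E={z↦thunk(v, {w↦thunk(6, {v↦thunk((-1 * -1), ∅)}), v↦thunk((-1 * -1), ∅)}), w↦thunk(6, {v↦thunk((-1 * -1), ∅)}), v↦thunk((-1 * -1), ∅)}, St=∅>
→ final value -1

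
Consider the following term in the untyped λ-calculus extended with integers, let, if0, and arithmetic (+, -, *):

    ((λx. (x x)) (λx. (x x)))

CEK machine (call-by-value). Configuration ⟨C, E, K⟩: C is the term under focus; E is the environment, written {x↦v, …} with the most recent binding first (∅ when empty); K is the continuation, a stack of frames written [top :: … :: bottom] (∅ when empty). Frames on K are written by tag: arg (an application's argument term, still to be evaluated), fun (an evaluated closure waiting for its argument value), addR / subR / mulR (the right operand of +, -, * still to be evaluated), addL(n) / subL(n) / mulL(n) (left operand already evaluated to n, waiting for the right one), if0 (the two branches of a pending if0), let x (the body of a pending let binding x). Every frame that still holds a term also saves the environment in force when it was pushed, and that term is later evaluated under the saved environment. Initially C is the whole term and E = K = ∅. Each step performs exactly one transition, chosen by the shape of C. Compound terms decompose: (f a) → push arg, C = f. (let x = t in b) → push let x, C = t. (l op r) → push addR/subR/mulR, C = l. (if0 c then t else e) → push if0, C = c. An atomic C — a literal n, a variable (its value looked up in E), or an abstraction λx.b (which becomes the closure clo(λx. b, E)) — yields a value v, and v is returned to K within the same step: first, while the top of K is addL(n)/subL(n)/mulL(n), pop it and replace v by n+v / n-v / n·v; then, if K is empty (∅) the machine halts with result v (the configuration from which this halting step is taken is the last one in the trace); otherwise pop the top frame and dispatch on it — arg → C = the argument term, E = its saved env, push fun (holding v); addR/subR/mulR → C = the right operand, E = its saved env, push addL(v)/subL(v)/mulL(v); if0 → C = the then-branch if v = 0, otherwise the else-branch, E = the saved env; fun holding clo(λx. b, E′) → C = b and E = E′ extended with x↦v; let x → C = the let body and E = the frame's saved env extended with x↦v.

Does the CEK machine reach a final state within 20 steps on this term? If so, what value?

t=0: <C=((λx. (x x)) (λx. (x x))), E=∅, K=∅>
t=1: <C=(λx. (x x)), E=∅, K=[arg]>
t=2: <C=(λx. (x x)), E=∅, K=[fun]>
t=3: <C=(x x), E={x↦clo(λx. (x x), ∅)}, K=∅>
t=4: <C=x, E={x↦clo(λx. (x x), ∅)}, K=[arg]>
t=5: <C=x, E={x↦clo(λx. (x x), ∅)}, K=[fun]>
… configuration repeats with period 3 (steps 3–5 recur indefinitely) …

Answer: DIVERGES (no final state within 20 steps)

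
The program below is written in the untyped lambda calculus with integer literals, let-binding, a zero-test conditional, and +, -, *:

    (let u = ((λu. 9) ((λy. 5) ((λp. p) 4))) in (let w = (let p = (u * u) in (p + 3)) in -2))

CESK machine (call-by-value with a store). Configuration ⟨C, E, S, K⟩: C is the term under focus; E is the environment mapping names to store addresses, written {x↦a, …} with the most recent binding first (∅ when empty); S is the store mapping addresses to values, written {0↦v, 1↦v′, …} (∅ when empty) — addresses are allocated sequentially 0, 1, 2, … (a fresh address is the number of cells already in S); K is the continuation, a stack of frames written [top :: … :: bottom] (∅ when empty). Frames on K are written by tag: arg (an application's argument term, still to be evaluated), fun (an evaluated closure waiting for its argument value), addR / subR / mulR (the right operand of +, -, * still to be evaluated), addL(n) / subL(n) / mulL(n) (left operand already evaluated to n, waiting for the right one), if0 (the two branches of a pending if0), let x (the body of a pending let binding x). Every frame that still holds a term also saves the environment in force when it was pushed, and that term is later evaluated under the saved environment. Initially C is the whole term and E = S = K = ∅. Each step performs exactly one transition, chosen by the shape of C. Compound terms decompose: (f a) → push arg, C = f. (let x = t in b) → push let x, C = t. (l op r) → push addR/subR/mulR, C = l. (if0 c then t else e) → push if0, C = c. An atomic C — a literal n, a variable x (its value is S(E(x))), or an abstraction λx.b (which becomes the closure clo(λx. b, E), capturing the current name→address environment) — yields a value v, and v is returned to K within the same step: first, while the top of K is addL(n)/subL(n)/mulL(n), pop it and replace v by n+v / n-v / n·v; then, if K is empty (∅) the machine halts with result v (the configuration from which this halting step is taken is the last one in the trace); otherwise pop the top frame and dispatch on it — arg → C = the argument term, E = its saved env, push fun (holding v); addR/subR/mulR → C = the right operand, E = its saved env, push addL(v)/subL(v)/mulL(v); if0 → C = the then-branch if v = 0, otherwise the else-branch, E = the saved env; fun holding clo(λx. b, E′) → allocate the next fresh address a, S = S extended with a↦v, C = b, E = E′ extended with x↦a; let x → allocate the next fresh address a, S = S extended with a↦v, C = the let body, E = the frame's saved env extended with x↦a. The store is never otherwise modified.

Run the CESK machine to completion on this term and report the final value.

t=0: [C=(let u = ((λu. 9) ((λy. 5) ((λp. p) 4))) in (let w = (let p = (u * u) in (p + 3)) in -2)) | E=∅ | S=∅ | K=∅]
t=1: [C=((λu. 9) ((λy. 5) ((λp. p) 4))) | E=∅ | S=∅ | K=[let u]]
t=2: [C=(λu. 9) | E=∅ | S=∅ | K=[arg :: let u]]
t=3: [C=((λy. 5) ((λp. p) 4)) | E=∅ | S=∅ | K=[fun :: let u]]
t=4: [C=(λy. 5) | E=∅ | S=∅ | K=[arg :: fun :: let u]]
t=5: [C=((λp. p) 4) | E=∅ | S=∅ | K=[fun :: fun :: let u]]
t=6: [C=(λp. p) | E=∅ | S=∅ | K=[arg :: fun :: fun :: let u]]
t=7: [C=4 | E=∅ | S=∅ | K=[fun :: fun :: fun :: let u]]
t=8: [C=p | E={p↦0} | S={0↦4} | K=[fun :: fun :: let u]]
t=9: [C=5 | E={y↦1} | S={0↦4, 1↦4} | K=[fun :: let u]]
t=10: [C=9 | E={u↦2} | S={0↦4, 1↦4, 2↦5} | K=[let u]]
t=11: [C=(let w = (let p = (u * u) in (p + 3)) in -2) | E={u↦3} | S={0↦4, 1↦4, 2↦5, 3↦9} | K=∅]
t=12: [C=(let p = (u * u) in (p + 3)) | E={u↦3} | S={0↦4, 1↦4, 2↦5, 3↦9} | K=[let w]]
t=13: [C=(u * u) | E={u↦3} | S={0↦4, 1↦4, 2↦5, 3↦9} | K=[let p :: let w]]
t=14: [C=u | E={u↦3} | S={0↦4, 1↦4, 2↦5, 3↦9} | K=[mulR :: let p :: let w]]
t=15: [C=u | E={u↦3} | S={0↦4, 1↦4, 2↦5, 3↦9} | K=[mulL(9) :: let p :: let w]]
t=16: [C=(p + 3) | E={p↦4, u↦3} | S={0↦4, 1↦4, 2↦5, 3↦9, 4↦81} | K=[let w]]
t=17: [C=p | E={p↦4, u↦3} | S={0↦4, 1↦4, 2↦5, 3↦9, 4↦81} | K=[addR :: let w]]
t=18: [C=3 | E={p↦4, u↦3} | S={0↦4, 1↦4, 2↦5, 3↦9, 4↦81} | K=[addL(81) :: let w]]
t=19: [C=-2 | E={w↦5, u↦3} | S={0↦4, 1↦4, 2↦5, 3↦9, 4↦81, 5↦84} | K=∅]
→ final value -2

Answer: -2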